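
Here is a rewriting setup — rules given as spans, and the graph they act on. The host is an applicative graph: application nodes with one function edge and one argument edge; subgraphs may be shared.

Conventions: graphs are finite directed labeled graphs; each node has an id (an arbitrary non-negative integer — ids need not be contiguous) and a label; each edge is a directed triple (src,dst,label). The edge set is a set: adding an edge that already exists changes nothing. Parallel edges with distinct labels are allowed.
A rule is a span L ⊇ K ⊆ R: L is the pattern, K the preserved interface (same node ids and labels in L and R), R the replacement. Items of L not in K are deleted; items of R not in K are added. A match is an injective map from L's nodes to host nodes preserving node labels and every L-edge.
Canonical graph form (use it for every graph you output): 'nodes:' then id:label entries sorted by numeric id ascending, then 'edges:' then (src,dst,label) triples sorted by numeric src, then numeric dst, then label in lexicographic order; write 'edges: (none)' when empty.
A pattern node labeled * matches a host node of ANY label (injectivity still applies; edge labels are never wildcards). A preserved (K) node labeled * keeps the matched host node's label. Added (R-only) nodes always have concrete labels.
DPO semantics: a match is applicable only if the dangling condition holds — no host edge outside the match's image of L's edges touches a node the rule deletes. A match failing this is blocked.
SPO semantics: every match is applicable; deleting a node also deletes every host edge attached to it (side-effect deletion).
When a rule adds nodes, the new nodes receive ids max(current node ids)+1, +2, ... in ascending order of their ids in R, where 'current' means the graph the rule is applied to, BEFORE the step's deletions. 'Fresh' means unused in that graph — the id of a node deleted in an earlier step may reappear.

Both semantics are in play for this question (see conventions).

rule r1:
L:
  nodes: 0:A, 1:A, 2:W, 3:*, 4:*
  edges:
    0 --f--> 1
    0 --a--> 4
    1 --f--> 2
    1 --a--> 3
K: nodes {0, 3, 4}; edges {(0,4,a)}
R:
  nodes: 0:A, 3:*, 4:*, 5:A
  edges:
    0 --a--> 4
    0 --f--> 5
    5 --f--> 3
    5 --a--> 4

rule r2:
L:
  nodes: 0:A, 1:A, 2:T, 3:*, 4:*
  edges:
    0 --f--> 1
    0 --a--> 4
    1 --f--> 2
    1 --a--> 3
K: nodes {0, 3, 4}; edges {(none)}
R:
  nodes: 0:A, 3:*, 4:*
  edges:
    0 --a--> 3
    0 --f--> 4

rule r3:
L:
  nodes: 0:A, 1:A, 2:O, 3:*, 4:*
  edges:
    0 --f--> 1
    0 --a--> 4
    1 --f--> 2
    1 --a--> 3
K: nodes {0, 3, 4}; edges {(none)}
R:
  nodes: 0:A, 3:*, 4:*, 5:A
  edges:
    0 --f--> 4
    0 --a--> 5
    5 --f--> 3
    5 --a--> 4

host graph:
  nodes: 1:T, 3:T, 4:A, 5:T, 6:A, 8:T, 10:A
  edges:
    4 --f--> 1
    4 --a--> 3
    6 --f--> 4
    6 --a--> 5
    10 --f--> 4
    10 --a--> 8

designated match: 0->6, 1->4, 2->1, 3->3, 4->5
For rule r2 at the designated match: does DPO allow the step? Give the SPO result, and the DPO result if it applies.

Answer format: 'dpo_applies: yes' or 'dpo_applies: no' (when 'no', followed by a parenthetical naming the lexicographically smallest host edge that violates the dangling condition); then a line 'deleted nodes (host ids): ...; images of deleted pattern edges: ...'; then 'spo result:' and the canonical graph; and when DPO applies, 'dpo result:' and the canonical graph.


dpo_applies: no
(the rule deletes node 4, which keeps host edge (10,4,f) outside the match image — the dangling condition fails, DPO blocks; SPO proceeds and side-deletes such edges)
deleted nodes (host ids): 1, 4; images of deleted pattern edges: (4,1,f); (4,3,a); (6,4,f); (6,5,a)
spo result:
nodes: 3:T, 5:T, 6:A, 8:T, 10:A
edges: (6,3,a); (6,5,f); (10,8,a)


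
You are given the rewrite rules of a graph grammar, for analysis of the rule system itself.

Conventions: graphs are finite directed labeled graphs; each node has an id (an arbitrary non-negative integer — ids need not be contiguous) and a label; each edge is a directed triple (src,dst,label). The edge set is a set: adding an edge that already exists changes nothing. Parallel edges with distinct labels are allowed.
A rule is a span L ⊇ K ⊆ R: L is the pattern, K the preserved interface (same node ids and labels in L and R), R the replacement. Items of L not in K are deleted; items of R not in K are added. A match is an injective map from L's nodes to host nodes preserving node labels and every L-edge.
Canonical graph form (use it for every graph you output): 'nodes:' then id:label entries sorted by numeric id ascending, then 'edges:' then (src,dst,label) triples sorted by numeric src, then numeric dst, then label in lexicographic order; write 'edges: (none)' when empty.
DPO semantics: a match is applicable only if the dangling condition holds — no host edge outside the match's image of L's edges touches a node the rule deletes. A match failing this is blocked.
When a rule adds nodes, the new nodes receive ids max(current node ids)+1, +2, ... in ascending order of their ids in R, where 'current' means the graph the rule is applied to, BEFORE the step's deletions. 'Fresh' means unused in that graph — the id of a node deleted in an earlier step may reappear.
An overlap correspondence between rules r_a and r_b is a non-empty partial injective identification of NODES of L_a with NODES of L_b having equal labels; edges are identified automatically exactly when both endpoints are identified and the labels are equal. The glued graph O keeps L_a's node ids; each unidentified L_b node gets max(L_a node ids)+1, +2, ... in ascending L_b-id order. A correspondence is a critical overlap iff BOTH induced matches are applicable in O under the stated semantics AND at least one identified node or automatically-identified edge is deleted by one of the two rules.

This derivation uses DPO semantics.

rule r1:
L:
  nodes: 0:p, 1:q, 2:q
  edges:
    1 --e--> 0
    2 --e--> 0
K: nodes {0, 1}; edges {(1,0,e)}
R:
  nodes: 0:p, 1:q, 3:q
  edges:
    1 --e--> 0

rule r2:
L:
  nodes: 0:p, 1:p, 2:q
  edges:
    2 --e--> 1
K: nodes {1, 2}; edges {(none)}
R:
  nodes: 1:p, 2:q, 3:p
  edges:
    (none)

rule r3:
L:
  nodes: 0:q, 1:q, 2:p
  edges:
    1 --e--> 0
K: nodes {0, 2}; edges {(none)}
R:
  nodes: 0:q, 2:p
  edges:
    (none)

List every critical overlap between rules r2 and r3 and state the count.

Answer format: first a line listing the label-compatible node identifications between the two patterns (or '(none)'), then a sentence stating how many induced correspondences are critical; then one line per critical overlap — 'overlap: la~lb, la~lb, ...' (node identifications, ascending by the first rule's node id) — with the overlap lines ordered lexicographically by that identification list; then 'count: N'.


label-compatible node identifications between L(r2) and L(r3): 0~2, 1~2, 2~0, 2~1
2 of the induced correspondences are critical overlaps of r2 and r3.
overlap: 0~2
overlap: 0~2, 2~0
count: 2


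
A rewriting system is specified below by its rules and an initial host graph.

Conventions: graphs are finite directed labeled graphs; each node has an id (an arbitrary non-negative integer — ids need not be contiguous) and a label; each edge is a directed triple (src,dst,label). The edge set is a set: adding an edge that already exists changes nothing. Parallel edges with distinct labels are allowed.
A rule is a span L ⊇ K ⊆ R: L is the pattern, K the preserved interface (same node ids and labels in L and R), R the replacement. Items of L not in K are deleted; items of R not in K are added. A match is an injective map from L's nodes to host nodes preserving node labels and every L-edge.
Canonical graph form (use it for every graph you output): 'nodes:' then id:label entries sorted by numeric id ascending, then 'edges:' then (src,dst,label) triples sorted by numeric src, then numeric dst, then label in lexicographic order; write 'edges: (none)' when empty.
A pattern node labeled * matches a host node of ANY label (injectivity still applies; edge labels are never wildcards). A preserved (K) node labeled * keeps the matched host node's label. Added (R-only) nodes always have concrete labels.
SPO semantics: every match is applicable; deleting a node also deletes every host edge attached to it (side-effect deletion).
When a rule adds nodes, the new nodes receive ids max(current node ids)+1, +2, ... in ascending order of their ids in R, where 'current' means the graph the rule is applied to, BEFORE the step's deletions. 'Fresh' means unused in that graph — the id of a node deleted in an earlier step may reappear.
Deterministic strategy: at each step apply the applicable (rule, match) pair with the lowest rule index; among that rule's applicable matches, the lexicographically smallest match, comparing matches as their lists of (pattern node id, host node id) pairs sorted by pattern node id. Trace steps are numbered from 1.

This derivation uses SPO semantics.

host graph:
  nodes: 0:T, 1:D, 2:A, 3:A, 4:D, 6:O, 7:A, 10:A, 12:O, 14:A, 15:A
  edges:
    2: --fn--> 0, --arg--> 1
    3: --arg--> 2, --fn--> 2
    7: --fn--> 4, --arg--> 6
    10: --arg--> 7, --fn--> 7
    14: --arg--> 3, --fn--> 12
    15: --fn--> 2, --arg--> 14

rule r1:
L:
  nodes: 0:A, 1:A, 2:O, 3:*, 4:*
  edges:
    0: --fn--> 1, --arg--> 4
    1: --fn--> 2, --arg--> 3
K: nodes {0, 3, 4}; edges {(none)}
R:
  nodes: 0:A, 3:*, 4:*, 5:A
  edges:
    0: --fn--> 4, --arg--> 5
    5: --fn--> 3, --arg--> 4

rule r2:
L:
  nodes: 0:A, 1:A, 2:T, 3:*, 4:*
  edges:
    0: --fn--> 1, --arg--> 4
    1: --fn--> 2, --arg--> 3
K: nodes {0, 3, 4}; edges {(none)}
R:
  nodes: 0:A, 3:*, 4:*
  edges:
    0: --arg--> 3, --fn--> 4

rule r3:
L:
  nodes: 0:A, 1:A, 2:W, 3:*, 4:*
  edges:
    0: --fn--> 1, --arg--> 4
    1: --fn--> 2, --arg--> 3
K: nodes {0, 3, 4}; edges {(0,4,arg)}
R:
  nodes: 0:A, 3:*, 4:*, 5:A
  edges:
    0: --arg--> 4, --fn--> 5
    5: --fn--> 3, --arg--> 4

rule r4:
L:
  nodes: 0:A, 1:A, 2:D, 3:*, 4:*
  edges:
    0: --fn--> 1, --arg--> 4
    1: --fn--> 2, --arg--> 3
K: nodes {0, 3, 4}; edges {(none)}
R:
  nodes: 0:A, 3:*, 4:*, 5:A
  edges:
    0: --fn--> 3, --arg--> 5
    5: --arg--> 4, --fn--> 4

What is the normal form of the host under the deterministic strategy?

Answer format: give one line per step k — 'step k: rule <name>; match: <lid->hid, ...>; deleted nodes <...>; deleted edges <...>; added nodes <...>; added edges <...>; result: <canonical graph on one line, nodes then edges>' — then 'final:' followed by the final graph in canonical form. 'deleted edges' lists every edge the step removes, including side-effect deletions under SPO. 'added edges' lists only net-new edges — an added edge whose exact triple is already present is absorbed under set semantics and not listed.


step 1: rule r2; match: 0->15, 1->2, 2->0, 3->1, 4->14; deleted nodes 0, 2; deleted edges (2,0,fn); (2,1,arg); (3,2,arg); (3,2,fn); (15,2,fn); (15,14,arg); added nodes (none); added edges (15,1,arg); (15,14,fn); result: nodes: 1:D, 3:A, 4:D, 6:O, 7:A, 10:A, 12:O, 14:A, 15:A edges: (7,4,fn); (7,6,arg); (10,7,arg); (10,7,fn); (14,3,arg); (14,12,fn); (15,1,arg); (15,14,fn)
step 2: rule r1; match: 0->15, 1->14, 2->12, 3->3, 4->1; deleted nodes 12, 14; deleted edges (14,3,arg); (14,12,fn); (15,1,arg); (15,14,fn); added nodes 16; added edges (15,1,fn); (15,16,arg); (16,1,arg); (16,3,fn); result: nodes: 1:D, 3:A, 4:D, 6:O, 7:A, 10:A, 15:A, 16:A edges: (7,4,fn); (7,6,arg); (10,7,arg); (10,7,fn); (15,1,fn); (15,16,arg); (16,1,arg); (16,3,fn)
final:
nodes: 1:D, 3:A, 4:D, 6:O, 7:A, 10:A, 15:A, 16:A
edges: (7,4,fn); (7,6,arg); (10,7,arg); (10,7,fn); (15,1,fn); (15,16,arg); (16,1,arg); (16,3,fn)


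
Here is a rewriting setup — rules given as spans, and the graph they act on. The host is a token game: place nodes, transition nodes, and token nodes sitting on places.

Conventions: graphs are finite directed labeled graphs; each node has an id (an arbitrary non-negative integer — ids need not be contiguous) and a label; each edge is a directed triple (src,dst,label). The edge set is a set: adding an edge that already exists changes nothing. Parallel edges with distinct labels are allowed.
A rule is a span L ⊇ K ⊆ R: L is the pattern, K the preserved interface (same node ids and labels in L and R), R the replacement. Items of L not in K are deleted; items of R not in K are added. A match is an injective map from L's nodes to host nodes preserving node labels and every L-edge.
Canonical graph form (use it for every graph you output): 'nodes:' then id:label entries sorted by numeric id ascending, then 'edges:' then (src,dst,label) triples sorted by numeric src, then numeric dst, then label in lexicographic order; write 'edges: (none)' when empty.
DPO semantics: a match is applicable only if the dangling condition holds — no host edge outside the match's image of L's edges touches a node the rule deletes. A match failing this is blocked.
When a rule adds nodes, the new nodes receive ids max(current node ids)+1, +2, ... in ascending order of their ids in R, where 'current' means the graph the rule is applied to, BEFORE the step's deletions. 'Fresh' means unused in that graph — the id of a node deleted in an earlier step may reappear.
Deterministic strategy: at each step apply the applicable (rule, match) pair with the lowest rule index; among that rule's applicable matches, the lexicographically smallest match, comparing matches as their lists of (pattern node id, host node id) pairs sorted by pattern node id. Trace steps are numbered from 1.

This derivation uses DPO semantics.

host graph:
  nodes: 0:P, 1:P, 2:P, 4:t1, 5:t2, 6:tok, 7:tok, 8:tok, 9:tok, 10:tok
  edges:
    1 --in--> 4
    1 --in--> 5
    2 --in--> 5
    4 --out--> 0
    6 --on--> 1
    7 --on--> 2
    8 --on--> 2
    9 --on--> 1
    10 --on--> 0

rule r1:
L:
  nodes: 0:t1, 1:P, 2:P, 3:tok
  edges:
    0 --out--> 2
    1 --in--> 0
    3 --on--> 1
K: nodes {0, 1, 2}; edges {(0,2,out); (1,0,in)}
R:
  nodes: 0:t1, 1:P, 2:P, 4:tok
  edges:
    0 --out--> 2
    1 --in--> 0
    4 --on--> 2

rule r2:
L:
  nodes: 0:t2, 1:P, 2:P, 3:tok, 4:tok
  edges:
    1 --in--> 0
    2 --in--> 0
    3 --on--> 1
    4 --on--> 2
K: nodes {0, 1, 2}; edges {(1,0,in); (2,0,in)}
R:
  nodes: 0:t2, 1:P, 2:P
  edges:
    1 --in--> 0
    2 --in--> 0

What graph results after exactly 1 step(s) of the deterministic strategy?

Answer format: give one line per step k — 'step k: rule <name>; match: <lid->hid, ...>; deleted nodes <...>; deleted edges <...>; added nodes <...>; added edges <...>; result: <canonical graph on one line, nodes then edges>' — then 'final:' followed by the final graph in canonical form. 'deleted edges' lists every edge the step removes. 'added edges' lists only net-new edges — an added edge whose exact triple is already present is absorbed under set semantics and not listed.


step 1: rule r1; match: 0->4, 1->1, 2->0, 3->6; deleted nodes 6; deleted edges (6,1,on); added nodes 11; added edges (11,0,on); result: nodes: 0:P, 1:P, 2:P, 4:t1, 5:t2, 7:tok, 8:tok, 9:tok, 10:tok, 11:tok edges: (1,4,in); (1,5,in); (2,5,in); (4,0,out); (7,2,on); (8,2,on); (9,1,on); (10,0,on); (11,0,on)
final:
nodes: 0:P, 1:P, 2:P, 4:t1, 5:t2, 7:tok, 8:tok, 9:tok, 10:tok, 11:tok
edges: (1,4,in); (1,5,in); (2,5,in); (4,0,out); (7,2,on); (8,2,on); (9,1,on); (10,0,on); (11,0,on)


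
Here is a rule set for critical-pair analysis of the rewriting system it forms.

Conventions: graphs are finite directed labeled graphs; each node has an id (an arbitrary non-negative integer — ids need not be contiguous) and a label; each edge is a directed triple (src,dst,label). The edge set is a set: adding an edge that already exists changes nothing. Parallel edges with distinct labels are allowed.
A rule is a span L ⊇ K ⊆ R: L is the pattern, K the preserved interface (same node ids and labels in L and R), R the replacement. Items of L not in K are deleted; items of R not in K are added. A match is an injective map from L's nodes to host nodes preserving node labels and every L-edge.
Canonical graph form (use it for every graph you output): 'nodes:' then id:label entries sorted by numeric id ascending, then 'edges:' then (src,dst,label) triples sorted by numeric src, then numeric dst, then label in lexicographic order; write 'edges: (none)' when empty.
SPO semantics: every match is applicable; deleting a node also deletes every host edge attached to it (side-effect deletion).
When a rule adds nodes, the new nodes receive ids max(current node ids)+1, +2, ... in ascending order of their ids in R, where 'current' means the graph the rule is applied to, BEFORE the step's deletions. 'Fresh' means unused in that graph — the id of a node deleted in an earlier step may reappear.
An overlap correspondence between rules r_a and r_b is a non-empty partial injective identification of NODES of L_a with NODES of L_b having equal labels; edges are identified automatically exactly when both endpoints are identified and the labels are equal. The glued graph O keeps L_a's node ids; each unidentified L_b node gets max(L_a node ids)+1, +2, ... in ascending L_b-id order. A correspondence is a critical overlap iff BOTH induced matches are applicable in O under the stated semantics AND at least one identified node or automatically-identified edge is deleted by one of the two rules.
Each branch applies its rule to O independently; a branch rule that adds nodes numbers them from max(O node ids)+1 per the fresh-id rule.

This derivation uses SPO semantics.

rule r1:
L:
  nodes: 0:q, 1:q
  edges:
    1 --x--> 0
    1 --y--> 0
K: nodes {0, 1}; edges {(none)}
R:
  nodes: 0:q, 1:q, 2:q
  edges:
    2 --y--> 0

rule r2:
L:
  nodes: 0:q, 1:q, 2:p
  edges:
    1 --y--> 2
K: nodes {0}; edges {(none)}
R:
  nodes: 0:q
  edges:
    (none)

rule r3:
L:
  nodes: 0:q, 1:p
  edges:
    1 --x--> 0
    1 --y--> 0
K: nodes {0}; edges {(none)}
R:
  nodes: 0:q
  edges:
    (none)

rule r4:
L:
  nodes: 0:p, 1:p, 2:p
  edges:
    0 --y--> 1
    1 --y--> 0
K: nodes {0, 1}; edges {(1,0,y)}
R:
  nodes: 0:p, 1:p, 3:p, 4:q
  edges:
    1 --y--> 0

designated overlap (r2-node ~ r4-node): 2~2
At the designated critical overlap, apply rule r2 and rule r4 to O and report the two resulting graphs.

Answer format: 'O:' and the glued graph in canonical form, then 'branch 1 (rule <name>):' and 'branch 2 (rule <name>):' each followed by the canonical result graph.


O:
nodes: 0:q, 1:q, 2:p, 3:p, 4:p
edges: (1,2,y); (3,4,y); (4,3,y)
branch 1 (rule r2):
nodes: 0:q, 3:p, 4:p
edges: (3,4,y); (4,3,y)
branch 2 (rule r4):
nodes: 0:q, 1:q, 3:p, 4:p, 5:p, 6:q
edges: (4,3,y)


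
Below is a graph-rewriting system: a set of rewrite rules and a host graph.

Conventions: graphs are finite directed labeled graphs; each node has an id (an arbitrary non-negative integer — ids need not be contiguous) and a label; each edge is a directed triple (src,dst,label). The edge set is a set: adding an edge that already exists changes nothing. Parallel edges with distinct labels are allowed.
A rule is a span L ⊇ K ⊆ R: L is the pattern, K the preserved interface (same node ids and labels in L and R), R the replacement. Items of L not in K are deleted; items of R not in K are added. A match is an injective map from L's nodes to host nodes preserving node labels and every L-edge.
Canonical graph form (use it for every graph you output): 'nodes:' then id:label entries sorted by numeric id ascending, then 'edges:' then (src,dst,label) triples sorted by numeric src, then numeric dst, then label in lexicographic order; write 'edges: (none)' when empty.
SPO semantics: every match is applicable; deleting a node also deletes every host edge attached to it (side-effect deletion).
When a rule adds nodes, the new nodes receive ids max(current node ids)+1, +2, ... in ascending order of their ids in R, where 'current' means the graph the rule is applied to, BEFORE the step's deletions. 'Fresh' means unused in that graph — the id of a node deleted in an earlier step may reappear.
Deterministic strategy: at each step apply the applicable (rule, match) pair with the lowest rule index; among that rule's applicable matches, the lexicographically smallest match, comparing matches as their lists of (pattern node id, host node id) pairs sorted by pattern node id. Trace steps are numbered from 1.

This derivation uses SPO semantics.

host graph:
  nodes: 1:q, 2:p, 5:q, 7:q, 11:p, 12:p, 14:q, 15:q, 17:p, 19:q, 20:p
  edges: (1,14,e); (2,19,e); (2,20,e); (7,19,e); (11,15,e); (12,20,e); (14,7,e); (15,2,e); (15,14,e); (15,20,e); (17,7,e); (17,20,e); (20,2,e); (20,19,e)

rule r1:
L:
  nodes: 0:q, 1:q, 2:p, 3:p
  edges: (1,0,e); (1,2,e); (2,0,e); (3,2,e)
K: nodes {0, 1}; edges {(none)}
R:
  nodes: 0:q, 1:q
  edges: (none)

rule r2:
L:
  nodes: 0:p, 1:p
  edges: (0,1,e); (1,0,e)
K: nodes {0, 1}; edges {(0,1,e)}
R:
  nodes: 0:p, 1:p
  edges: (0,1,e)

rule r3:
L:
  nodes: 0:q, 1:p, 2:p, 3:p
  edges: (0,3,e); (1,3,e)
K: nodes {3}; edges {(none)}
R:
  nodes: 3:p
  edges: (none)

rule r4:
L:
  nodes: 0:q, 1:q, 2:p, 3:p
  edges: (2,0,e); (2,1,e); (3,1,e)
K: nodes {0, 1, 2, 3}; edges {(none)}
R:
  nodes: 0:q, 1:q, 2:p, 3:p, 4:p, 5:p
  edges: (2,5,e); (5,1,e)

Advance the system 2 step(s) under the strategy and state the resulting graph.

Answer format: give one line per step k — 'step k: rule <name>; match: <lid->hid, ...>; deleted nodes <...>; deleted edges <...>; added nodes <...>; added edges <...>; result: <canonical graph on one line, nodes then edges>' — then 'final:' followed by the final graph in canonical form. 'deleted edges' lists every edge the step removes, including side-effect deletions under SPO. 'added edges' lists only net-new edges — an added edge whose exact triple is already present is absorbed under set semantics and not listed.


step 1: rule r2; match: 0->2, 1->20; deleted nodes (none); deleted edges (20,2,e); added nodes (none); added edges (none); result: nodes: 1:q, 2:p, 5:q, 7:q, 11:p, 12:p, 14:q, 15:q, 17:p, 19:q, 20:p edges: (1,14,e); (2,19,e); (2,20,e); (7,19,e); (11,15,e); (12,20,e); (14,7,e); (15,2,e); (15,14,e); (15,20,e); (17,7,e); (17,20,e); (20,19,e)
step 2: rule r3; match: 0->15, 1->2, 2->11, 3->20; deleted nodes 2, 11, 15; deleted edges (2,19,e); (2,20,e); (11,15,e); (15,2,e); (15,14,e); (15,20,e); added nodes (none); added edges (none); result: nodes: 1:q, 5:q, 7:q, 12:p, 14:q, 17:p, 19:q, 20:p edges: (1,14,e); (7,19,e); (12,20,e); (14,7,e); (17,7,e); (17,20,e); (20,19,e)
final:
nodes: 1:q, 5:q, 7:q, 12:p, 14:q, 17:p, 19:q, 20:p
edges: (1,14,e); (7,19,e); (12,20,e); (14,7,e); (17,7,e); (17,20,e); (20,19,e)


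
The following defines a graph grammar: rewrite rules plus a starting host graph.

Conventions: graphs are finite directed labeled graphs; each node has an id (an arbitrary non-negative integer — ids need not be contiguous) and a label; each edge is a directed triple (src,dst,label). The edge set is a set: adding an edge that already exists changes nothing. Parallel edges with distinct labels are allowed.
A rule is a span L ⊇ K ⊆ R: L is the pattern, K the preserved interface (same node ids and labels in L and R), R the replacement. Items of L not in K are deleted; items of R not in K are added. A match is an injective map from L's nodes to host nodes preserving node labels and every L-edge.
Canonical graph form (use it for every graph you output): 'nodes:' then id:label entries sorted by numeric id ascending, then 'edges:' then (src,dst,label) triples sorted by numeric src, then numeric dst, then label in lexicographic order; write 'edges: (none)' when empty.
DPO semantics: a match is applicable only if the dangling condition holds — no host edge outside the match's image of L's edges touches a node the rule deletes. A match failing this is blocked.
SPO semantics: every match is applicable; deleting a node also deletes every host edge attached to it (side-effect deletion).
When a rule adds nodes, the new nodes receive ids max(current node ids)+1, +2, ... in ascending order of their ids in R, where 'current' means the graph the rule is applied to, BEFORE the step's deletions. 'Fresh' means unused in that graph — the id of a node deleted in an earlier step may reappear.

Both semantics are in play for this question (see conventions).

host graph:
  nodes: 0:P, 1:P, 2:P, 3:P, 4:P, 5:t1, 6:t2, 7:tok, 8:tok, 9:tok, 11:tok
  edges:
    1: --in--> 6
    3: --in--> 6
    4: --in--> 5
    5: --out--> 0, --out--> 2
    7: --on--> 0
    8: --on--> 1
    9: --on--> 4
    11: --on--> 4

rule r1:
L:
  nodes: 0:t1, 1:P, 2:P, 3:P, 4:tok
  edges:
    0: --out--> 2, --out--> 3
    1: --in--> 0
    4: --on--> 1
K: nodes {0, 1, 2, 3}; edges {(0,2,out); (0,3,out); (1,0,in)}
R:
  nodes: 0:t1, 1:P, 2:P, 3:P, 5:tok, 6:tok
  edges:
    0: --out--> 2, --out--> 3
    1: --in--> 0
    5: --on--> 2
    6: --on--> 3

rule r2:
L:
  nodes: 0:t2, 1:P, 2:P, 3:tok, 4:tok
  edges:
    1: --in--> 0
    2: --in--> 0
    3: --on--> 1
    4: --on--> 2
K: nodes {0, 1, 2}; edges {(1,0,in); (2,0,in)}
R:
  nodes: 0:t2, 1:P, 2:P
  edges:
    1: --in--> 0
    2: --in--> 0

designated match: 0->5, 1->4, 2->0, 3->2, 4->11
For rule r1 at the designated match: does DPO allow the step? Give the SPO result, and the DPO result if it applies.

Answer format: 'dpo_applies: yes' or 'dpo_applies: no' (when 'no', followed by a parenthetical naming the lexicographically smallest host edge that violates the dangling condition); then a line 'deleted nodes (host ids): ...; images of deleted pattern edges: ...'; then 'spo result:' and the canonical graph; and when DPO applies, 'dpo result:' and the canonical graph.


dpo_applies: yes
deleted nodes (host ids): 11; images of deleted pattern edges: (11,4,on)
spo result:
nodes: 0:P, 1:P, 2:P, 3:P, 4:P, 5:t1, 6:t2, 7:tok, 8:tok, 9:tok, 12:tok, 13:tok
edges: (1,6,in); (3,6,in); (4,5,in); (5,0,out); (5,2,out); (7,0,on); (8,1,on); (9,4,on); (12,0,on); (13,2,on)
dpo result:
nodes: 0:P, 1:P, 2:P, 3:P, 4:P, 5:t1, 6:t2, 7:tok, 8:tok, 9:tok, 12:tok, 13:tok
edges: (1,6,in); (3,6,in); (4,5,in); (5,0,out); (5,2,out); (7,0,on); (8,1,on); (9,4,on); (12,0,on); (13,2,on)


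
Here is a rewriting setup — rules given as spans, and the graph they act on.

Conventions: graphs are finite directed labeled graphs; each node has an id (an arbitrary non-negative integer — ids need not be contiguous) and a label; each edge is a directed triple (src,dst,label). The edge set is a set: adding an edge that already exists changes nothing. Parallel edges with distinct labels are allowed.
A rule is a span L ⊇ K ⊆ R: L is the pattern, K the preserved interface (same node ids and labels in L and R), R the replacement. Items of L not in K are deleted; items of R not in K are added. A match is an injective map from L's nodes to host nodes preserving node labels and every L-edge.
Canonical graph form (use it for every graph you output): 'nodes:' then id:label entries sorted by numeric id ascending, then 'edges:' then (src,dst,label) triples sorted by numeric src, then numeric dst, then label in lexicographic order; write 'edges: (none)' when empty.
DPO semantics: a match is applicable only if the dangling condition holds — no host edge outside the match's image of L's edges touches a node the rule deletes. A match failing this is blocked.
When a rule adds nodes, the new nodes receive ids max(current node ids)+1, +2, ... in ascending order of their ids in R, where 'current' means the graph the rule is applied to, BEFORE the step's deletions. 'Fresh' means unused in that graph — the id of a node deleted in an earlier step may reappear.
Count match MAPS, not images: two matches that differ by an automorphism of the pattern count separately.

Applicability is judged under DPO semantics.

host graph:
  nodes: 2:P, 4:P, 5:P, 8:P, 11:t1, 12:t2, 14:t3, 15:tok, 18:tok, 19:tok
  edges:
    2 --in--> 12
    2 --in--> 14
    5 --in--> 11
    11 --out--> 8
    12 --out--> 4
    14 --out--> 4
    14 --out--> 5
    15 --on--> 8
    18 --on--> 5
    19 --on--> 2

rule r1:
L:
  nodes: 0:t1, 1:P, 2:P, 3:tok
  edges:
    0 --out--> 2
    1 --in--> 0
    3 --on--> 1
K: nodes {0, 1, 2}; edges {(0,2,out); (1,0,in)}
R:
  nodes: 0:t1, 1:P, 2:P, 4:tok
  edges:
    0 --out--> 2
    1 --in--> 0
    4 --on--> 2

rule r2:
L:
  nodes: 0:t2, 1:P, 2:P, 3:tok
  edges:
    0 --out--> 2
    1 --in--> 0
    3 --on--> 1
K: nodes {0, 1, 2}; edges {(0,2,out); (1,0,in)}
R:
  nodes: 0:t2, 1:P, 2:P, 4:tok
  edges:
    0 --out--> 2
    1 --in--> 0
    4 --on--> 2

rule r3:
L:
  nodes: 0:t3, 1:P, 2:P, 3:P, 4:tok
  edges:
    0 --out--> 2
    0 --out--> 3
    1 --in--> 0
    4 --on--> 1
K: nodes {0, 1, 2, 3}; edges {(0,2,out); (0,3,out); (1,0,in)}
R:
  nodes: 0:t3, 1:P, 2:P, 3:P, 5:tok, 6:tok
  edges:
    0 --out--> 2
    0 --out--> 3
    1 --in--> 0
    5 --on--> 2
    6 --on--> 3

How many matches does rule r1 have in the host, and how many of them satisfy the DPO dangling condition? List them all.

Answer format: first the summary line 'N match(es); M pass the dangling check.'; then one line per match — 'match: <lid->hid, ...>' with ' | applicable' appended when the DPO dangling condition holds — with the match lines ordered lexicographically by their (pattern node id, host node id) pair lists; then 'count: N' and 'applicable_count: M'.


1 match(es); 1 pass the dangling check.
match: 0->11, 1->5, 2->8, 3->18 | applicable
count: 1
applicable_count: 1


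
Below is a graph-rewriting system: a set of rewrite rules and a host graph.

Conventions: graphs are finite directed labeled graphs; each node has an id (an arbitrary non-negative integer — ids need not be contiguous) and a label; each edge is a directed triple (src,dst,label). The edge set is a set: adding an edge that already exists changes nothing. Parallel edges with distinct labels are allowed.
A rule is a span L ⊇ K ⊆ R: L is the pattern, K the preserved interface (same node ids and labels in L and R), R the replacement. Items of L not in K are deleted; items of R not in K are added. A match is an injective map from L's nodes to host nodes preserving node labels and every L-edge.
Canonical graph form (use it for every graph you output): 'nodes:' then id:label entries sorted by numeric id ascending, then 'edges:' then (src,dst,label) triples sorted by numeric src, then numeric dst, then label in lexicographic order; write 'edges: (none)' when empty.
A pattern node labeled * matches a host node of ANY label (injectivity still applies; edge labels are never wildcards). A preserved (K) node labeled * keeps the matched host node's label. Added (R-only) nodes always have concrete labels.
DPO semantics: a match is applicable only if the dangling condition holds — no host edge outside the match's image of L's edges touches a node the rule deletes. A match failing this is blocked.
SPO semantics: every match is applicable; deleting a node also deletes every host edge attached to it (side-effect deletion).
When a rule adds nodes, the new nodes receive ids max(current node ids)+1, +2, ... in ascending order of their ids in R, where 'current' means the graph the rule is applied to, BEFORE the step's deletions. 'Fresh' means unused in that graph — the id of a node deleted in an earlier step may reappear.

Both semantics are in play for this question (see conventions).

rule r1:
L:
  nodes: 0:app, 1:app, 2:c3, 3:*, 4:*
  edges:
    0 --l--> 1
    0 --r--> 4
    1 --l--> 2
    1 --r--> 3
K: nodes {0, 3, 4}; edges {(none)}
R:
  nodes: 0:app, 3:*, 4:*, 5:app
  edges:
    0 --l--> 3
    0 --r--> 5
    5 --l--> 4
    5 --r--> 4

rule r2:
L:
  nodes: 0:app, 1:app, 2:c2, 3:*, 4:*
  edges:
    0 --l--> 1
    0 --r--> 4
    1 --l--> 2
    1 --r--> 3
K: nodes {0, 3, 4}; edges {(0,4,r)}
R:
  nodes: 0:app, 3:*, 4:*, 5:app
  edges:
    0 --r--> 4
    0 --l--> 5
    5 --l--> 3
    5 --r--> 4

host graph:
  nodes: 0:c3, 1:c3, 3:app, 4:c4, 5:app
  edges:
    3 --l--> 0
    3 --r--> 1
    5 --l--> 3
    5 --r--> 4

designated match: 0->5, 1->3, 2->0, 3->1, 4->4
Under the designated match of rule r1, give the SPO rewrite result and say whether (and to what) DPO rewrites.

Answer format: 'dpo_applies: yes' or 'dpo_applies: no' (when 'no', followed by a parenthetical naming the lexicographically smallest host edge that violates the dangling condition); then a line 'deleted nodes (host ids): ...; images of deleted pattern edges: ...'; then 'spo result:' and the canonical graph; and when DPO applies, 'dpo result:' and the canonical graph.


dpo_applies: yes
deleted nodes (host ids): 0, 3; images of deleted pattern edges: (3,0,l); (3,1,r); (5,3,l); (5,4,r)
spo result:
nodes: 1:c3, 4:c4, 5:app, 6:app
edges: (5,1,l); (5,6,r); (6,4,l); (6,4,r)
dpo result:
nodes: 1:c3, 4:c4, 5:app, 6:app
edges: (5,1,l); (5,6,r); (6,4,l); (6,4,r)


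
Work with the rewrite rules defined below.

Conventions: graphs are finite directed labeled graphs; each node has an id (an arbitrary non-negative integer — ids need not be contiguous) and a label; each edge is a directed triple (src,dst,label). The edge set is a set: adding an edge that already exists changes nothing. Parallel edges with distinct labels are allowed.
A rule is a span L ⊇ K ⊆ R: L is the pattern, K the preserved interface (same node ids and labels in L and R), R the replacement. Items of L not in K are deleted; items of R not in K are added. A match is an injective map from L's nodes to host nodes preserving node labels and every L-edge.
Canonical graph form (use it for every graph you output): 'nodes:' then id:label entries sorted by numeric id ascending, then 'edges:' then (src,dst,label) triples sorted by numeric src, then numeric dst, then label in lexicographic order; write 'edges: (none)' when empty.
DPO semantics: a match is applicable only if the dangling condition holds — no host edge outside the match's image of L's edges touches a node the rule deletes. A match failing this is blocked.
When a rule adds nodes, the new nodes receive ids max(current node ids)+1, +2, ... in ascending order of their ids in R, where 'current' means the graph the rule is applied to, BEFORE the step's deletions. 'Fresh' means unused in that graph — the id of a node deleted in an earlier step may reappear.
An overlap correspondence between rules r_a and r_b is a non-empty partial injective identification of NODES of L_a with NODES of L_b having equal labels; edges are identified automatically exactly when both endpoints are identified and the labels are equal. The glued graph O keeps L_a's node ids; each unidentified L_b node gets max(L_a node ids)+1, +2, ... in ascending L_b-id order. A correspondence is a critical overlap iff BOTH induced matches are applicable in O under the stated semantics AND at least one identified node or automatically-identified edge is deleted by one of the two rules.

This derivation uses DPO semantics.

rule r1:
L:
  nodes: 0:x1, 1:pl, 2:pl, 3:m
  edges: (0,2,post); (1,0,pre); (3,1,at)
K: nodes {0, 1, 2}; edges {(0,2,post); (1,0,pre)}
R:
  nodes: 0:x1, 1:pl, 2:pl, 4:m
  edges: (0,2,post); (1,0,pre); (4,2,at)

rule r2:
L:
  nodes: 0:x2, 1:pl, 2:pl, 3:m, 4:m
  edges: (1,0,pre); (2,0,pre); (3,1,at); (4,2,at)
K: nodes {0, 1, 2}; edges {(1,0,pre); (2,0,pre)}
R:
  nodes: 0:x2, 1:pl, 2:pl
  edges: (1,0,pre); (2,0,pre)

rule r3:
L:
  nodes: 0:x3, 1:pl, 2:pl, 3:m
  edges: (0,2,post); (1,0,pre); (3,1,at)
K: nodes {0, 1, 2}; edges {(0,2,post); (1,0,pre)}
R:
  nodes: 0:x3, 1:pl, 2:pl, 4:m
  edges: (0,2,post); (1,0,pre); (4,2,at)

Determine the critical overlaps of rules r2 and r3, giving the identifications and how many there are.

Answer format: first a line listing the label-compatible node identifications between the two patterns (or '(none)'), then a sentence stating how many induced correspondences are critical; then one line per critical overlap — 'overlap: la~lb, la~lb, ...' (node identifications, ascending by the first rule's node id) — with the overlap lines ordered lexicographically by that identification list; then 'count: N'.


label-compatible node identifications between L(r2) and L(r3): 1~1, 1~2, 2~1, 2~2, 3~3, 4~3
4 of the induced correspondences are critical overlaps of r2 and r3.
overlap: 1~1, 2~2, 3~3
overlap: 1~1, 3~3
overlap: 1~2, 2~1, 4~3
overlap: 2~1, 4~3
count: 4


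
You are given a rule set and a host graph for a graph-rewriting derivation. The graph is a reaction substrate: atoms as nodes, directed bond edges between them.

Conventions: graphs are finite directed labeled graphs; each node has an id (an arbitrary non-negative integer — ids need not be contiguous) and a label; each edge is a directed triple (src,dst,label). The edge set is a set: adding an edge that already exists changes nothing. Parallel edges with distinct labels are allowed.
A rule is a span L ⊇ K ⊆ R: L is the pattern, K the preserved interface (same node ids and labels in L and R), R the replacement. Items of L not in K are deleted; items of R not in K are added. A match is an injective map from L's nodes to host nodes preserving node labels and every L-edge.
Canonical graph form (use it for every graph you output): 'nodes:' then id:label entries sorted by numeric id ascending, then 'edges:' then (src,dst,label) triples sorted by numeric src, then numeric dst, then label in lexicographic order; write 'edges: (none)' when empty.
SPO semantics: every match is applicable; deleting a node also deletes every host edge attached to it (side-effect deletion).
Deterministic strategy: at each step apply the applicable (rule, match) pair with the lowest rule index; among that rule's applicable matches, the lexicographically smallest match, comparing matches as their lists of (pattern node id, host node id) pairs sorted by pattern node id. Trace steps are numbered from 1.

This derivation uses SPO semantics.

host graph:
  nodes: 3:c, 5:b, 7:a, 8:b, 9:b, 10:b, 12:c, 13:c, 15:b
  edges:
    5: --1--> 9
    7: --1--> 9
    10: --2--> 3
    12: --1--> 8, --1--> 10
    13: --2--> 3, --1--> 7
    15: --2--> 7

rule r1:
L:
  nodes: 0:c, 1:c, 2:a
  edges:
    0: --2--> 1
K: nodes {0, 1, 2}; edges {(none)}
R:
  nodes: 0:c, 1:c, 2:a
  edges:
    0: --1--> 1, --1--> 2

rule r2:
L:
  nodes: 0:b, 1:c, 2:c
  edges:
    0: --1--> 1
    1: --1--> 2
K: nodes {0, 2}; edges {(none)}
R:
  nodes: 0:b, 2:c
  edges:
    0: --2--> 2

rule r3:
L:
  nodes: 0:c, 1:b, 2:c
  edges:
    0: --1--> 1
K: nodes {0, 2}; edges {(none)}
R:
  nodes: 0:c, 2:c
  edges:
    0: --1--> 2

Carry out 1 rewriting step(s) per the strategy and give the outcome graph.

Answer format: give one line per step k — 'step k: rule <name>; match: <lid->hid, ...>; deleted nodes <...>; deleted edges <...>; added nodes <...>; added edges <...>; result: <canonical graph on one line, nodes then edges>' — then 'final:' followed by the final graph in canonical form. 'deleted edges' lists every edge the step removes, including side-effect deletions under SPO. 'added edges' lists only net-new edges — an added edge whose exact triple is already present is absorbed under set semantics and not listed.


step 1: rule r1; match: 0->13, 1->3, 2->7; deleted nodes (none); deleted edges (13,3,2); added nodes (none); added edges (13,3,1); result: nodes: 3:c, 5:b, 7:a, 8:b, 9:b, 10:b, 12:c, 13:c, 15:b edges: (5,9,1); (7,9,1); (10,3,2); (12,8,1); (12,10,1); (13,3,1); (13,7,1); (15,7,2)
final:
nodes: 3:c, 5:b, 7:a, 8:b, 9:b, 10:b, 12:c, 13:c, 15:b
edges: (5,9,1); (7,9,1); (10,3,2); (12,8,1); (12,10,1); (13,3,1); (13,7,1); (15,7,2)


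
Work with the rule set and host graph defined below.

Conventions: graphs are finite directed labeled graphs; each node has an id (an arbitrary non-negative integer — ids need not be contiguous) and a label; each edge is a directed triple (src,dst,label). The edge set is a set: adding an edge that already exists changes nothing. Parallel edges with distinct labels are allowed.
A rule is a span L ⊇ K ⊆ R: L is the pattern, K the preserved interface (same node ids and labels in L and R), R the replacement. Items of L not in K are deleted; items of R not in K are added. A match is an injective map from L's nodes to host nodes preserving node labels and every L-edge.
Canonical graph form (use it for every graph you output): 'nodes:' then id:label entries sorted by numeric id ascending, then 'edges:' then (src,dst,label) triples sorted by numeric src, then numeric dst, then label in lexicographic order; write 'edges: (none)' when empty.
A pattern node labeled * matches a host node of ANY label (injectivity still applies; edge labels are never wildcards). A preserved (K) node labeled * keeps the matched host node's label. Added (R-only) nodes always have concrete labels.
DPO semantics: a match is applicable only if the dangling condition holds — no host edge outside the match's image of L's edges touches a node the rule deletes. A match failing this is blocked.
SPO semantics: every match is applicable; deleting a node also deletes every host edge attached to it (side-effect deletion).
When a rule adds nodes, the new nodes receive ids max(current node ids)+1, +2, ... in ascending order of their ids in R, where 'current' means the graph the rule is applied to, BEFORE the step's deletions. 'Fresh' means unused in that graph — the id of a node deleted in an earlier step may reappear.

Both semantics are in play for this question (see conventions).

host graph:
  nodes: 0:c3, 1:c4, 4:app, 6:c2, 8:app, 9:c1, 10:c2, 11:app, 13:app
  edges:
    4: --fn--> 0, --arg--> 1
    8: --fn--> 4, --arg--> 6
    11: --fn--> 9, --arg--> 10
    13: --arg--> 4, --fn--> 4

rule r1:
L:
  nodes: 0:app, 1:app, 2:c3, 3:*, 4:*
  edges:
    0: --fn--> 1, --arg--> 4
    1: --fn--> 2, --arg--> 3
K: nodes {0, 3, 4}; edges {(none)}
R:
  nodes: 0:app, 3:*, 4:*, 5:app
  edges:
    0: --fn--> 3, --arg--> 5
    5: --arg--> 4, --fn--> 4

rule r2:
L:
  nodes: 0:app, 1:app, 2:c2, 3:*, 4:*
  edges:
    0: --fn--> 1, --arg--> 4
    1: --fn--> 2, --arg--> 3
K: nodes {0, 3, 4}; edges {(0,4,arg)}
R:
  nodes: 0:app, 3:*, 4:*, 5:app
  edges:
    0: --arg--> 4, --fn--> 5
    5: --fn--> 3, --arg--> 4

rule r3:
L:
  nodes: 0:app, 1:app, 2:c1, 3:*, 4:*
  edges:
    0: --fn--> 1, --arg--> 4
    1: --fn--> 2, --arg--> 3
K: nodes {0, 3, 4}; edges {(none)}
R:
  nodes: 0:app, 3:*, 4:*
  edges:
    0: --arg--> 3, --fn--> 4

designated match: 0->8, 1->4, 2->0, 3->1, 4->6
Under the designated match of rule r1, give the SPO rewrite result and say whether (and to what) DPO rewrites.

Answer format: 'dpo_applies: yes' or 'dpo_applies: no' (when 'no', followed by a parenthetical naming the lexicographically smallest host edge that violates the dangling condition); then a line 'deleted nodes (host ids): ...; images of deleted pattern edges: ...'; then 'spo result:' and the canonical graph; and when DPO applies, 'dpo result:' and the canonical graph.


dpo_applies: no
(the rule deletes node 4, which keeps host edge (13,4,arg) outside the match image — the dangling condition fails, DPO blocks; SPO proceeds and side-deletes such edges)
deleted nodes (host ids): 0, 4; images of deleted pattern edges: (4,0,fn); (4,1,arg); (8,4,fn); (8,6,arg)
spo result:
nodes: 1:c4, 6:c2, 8:app, 9:c1, 10:c2, 11:app, 13:app, 14:app
edges: (8,1,fn); (8,14,arg); (11,9,fn); (11,10,arg); (14,6,arg); (14,6,fn)
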